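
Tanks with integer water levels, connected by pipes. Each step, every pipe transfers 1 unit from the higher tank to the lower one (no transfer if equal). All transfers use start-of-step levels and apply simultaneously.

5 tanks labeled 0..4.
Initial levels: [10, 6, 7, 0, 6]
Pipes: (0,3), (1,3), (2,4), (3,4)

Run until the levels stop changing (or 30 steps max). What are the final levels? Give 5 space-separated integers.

Step 1: flows [0->3,1->3,2->4,4->3] -> levels [9 5 6 3 6]
Step 2: flows [0->3,1->3,2=4,4->3] -> levels [8 4 6 6 5]
Step 3: flows [0->3,3->1,2->4,3->4] -> levels [7 5 5 5 7]
Step 4: flows [0->3,1=3,4->2,4->3] -> levels [6 5 6 7 5]
Step 5: flows [3->0,3->1,2->4,3->4] -> levels [7 6 5 4 7]
Step 6: flows [0->3,1->3,4->2,4->3] -> levels [6 5 6 7 5]
  -> period-2 cycle: step 6 state = step 4 state; never stabilizes
  -> state at step 30: (30-4) mod 2 = 0, same as step 4 -> [6 5 6 7 5]

Answer: 6 5 6 7 5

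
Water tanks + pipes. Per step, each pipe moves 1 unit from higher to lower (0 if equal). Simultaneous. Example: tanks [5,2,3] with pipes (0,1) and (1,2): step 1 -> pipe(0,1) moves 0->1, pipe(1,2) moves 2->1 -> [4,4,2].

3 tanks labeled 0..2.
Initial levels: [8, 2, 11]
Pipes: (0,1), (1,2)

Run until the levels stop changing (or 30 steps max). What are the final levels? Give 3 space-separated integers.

Answer: 7 7 7

Derivation:
Step 1: flows [0->1,2->1] -> levels [7 4 10]
Step 2: flows [0->1,2->1] -> levels [6 6 9]
Step 3: flows [0=1,2->1] -> levels [6 7 8]
Step 4: flows [1->0,2->1] -> levels [7 7 7]
Step 5: flows [0=1,1=2] -> levels [7 7 7]
  -> stable (no change)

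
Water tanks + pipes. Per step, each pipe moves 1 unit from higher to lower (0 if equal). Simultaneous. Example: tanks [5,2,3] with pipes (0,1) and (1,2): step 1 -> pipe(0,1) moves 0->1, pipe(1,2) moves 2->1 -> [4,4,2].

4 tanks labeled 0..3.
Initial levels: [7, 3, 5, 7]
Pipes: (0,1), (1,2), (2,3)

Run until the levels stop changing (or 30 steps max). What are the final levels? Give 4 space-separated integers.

Step 1: flows [0->1,2->1,3->2] -> levels [6 5 5 6]
Step 2: flows [0->1,1=2,3->2] -> levels [5 6 6 5]
Step 3: flows [1->0,1=2,2->3] -> levels [6 5 5 6]
  -> period-2 cycle: step 3 state = step 1 state; never stabilizes
  -> state at step 30: (30-1) mod 2 = 1, same as step 2 -> [5 6 6 5]

Answer: 5 6 6 5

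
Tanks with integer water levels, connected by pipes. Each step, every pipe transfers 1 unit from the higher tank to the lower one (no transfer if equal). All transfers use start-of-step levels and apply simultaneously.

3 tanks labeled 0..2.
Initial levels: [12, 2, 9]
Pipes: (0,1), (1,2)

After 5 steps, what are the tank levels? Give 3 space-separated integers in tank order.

Step 1: flows [0->1,2->1] -> levels [11 4 8]
Step 2: flows [0->1,2->1] -> levels [10 6 7]
Step 3: flows [0->1,2->1] -> levels [9 8 6]
Step 4: flows [0->1,1->2] -> levels [8 8 7]
Step 5: flows [0=1,1->2] -> levels [8 7 8]

Answer: 8 7 8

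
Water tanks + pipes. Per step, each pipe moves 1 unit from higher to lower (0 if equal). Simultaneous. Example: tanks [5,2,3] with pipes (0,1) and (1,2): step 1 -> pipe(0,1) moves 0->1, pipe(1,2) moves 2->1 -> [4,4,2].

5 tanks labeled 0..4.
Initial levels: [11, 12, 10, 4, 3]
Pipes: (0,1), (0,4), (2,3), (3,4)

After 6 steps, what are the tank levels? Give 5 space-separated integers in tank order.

Answer: 9 9 6 8 8

Derivation:
Step 1: flows [1->0,0->4,2->3,3->4] -> levels [11 11 9 4 5]
Step 2: flows [0=1,0->4,2->3,4->3] -> levels [10 11 8 6 5]
Step 3: flows [1->0,0->4,2->3,3->4] -> levels [10 10 7 6 7]
Step 4: flows [0=1,0->4,2->3,4->3] -> levels [9 10 6 8 7]
Step 5: flows [1->0,0->4,3->2,3->4] -> levels [9 9 7 6 9]
Step 6: flows [0=1,0=4,2->3,4->3] -> levels [9 9 6 8 8]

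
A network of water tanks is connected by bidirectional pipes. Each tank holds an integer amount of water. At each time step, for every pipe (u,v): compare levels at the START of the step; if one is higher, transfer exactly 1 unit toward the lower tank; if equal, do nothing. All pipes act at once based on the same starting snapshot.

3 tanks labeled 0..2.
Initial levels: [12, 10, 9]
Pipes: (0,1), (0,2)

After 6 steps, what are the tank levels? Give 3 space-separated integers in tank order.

Step 1: flows [0->1,0->2] -> levels [10 11 10]
Step 2: flows [1->0,0=2] -> levels [11 10 10]
Step 3: flows [0->1,0->2] -> levels [9 11 11]
Step 4: flows [1->0,2->0] -> levels [11 10 10]
  -> period-2 cycle: step 4 state = step 2 state
  -> state at step 6: (6-2) mod 2 = 0, same as step 2 -> [11 10 10]

Answer: 11 10 10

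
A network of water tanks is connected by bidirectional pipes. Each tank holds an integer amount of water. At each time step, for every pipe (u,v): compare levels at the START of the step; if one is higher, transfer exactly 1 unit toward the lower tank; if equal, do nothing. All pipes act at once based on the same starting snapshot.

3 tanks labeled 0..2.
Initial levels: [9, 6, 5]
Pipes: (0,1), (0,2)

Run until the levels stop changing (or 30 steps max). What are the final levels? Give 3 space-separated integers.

Answer: 6 7 7

Derivation:
Step 1: flows [0->1,0->2] -> levels [7 7 6]
Step 2: flows [0=1,0->2] -> levels [6 7 7]
Step 3: flows [1->0,2->0] -> levels [8 6 6]
Step 4: flows [0->1,0->2] -> levels [6 7 7]
  -> period-2 cycle: step 4 state = step 2 state; never stabilizes
  -> state at step 30: (30-2) mod 2 = 0, same as step 2 -> [6 7 7]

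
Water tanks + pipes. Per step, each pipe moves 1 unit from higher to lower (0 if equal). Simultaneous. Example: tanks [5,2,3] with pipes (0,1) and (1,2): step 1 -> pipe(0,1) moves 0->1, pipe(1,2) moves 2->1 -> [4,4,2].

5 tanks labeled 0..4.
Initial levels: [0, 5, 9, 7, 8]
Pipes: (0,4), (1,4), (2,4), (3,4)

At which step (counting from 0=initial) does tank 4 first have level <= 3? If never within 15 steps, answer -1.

Answer: 5

Derivation:
Step 1: flows [4->0,4->1,2->4,4->3] -> levels [1 6 8 8 6]
Step 2: flows [4->0,1=4,2->4,3->4] -> levels [2 6 7 7 7]
Step 3: flows [4->0,4->1,2=4,3=4] -> levels [3 7 7 7 5]
Step 4: flows [4->0,1->4,2->4,3->4] -> levels [4 6 6 6 7]
Step 5: flows [4->0,4->1,4->2,4->3] -> levels [5 7 7 7 3]
Tank 4 first reaches <=3 at step 5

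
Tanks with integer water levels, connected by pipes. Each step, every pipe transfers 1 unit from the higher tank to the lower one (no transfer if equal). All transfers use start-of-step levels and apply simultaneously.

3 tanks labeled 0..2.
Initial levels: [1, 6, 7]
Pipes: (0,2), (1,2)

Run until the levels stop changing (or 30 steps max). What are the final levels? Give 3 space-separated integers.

Answer: 5 5 4

Derivation:
Step 1: flows [2->0,2->1] -> levels [2 7 5]
Step 2: flows [2->0,1->2] -> levels [3 6 5]
Step 3: flows [2->0,1->2] -> levels [4 5 5]
Step 4: flows [2->0,1=2] -> levels [5 5 4]
Step 5: flows [0->2,1->2] -> levels [4 4 6]
Step 6: flows [2->0,2->1] -> levels [5 5 4]
  -> period-2 cycle: step 6 state = step 4 state; never stabilizes
  -> state at step 30: (30-4) mod 2 = 0, same as step 4 -> [5 5 4]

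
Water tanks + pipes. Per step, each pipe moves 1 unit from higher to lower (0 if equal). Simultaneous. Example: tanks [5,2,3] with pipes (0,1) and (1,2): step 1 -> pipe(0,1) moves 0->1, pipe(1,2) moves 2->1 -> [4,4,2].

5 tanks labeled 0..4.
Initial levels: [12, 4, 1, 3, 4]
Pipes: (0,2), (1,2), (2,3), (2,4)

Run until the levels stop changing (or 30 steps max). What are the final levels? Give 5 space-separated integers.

Step 1: flows [0->2,1->2,3->2,4->2] -> levels [11 3 5 2 3]
Step 2: flows [0->2,2->1,2->3,2->4] -> levels [10 4 3 3 4]
Step 3: flows [0->2,1->2,2=3,4->2] -> levels [9 3 6 3 3]
Step 4: flows [0->2,2->1,2->3,2->4] -> levels [8 4 4 4 4]
Step 5: flows [0->2,1=2,2=3,2=4] -> levels [7 4 5 4 4]
Step 6: flows [0->2,2->1,2->3,2->4] -> levels [6 5 3 5 5]
Step 7: flows [0->2,1->2,3->2,4->2] -> levels [5 4 7 4 4]
Step 8: flows [2->0,2->1,2->3,2->4] -> levels [6 5 3 5 5]
  -> period-2 cycle: step 8 state = step 6 state; never stabilizes
  -> state at step 30: (30-6) mod 2 = 0, same as step 6 -> [6 5 3 5 5]

Answer: 6 5 3 5 5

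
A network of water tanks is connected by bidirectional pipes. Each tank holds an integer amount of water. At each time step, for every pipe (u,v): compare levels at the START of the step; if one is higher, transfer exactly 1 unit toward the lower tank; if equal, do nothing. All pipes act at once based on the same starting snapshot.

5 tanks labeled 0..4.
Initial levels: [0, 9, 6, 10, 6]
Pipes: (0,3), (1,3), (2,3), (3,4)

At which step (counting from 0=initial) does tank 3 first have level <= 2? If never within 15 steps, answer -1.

Step 1: flows [3->0,3->1,3->2,3->4] -> levels [1 10 7 6 7]
Step 2: flows [3->0,1->3,2->3,4->3] -> levels [2 9 6 8 6]
Step 3: flows [3->0,1->3,3->2,3->4] -> levels [3 8 7 6 7]
Step 4: flows [3->0,1->3,2->3,4->3] -> levels [4 7 6 8 6]
Step 5: flows [3->0,3->1,3->2,3->4] -> levels [5 8 7 4 7]
Step 6: flows [0->3,1->3,2->3,4->3] -> levels [4 7 6 8 6]
  -> period-2 cycle (repeats step 4); tank 3 never drops to <=2
Tank 3 never reaches <=2 within 15 steps

Answer: -1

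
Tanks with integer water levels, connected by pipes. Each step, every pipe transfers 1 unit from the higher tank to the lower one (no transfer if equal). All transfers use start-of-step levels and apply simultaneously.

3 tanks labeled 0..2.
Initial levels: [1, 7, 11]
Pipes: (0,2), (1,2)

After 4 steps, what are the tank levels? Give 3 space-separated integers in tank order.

Step 1: flows [2->0,2->1] -> levels [2 8 9]
Step 2: flows [2->0,2->1] -> levels [3 9 7]
Step 3: flows [2->0,1->2] -> levels [4 8 7]
Step 4: flows [2->0,1->2] -> levels [5 7 7]

Answer: 5 7 7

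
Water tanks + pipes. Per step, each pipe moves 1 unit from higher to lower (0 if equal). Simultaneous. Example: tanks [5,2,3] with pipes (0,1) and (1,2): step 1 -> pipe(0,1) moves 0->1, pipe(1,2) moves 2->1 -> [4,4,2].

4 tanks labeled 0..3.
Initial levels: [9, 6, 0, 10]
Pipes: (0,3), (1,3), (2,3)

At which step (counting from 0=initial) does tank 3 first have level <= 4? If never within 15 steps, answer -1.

Answer: 7

Derivation:
Step 1: flows [3->0,3->1,3->2] -> levels [10 7 1 7]
Step 2: flows [0->3,1=3,3->2] -> levels [9 7 2 7]
Step 3: flows [0->3,1=3,3->2] -> levels [8 7 3 7]
Step 4: flows [0->3,1=3,3->2] -> levels [7 7 4 7]
Step 5: flows [0=3,1=3,3->2] -> levels [7 7 5 6]
Step 6: flows [0->3,1->3,3->2] -> levels [6 6 6 7]
Step 7: flows [3->0,3->1,3->2] -> levels [7 7 7 4]
Tank 3 first reaches <=4 at step 7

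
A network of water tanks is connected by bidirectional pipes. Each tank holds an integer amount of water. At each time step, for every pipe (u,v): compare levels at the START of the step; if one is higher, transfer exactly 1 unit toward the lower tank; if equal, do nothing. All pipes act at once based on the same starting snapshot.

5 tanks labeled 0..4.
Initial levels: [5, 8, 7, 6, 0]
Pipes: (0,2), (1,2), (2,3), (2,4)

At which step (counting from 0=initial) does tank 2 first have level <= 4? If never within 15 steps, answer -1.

Step 1: flows [2->0,1->2,2->3,2->4] -> levels [6 7 5 7 1]
Step 2: flows [0->2,1->2,3->2,2->4] -> levels [5 6 7 6 2]
Step 3: flows [2->0,2->1,2->3,2->4] -> levels [6 7 3 7 3]
Tank 2 first reaches <=4 at step 3

Answer: 3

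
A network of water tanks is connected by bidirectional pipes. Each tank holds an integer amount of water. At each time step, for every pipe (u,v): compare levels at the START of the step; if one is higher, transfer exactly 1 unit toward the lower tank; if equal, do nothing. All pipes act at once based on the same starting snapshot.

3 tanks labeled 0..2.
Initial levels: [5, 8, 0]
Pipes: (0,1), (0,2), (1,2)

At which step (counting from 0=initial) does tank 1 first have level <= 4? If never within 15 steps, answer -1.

Step 1: flows [1->0,0->2,1->2] -> levels [5 6 2]
Step 2: flows [1->0,0->2,1->2] -> levels [5 4 4]
Tank 1 first reaches <=4 at step 2

Answer: 2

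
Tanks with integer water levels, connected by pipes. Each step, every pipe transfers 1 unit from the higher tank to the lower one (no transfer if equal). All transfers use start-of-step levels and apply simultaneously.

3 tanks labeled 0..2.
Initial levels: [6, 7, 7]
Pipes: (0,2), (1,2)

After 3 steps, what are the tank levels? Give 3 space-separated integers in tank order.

Step 1: flows [2->0,1=2] -> levels [7 7 6]
Step 2: flows [0->2,1->2] -> levels [6 6 8]
Step 3: flows [2->0,2->1] -> levels [7 7 6]

Answer: 7 7 6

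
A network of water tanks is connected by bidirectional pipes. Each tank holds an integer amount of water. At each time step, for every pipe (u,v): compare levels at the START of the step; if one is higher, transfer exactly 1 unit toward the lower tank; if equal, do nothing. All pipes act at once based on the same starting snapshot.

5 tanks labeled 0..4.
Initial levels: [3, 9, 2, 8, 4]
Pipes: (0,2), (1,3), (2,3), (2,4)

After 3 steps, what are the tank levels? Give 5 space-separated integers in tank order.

Answer: 4 7 4 7 4

Derivation:
Step 1: flows [0->2,1->3,3->2,4->2] -> levels [2 8 5 8 3]
Step 2: flows [2->0,1=3,3->2,2->4] -> levels [3 8 4 7 4]
Step 3: flows [2->0,1->3,3->2,2=4] -> levels [4 7 4 7 4]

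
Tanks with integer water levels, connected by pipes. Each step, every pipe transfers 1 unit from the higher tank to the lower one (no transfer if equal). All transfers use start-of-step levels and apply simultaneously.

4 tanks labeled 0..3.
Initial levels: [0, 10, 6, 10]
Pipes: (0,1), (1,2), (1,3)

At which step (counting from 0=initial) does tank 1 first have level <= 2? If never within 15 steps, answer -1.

Answer: -1

Derivation:
Step 1: flows [1->0,1->2,1=3] -> levels [1 8 7 10]
Step 2: flows [1->0,1->2,3->1] -> levels [2 7 8 9]
Step 3: flows [1->0,2->1,3->1] -> levels [3 8 7 8]
Step 4: flows [1->0,1->2,1=3] -> levels [4 6 8 8]
Step 5: flows [1->0,2->1,3->1] -> levels [5 7 7 7]
Step 6: flows [1->0,1=2,1=3] -> levels [6 6 7 7]
Step 7: flows [0=1,2->1,3->1] -> levels [6 8 6 6]
Step 8: flows [1->0,1->2,1->3] -> levels [7 5 7 7]
Step 9: flows [0->1,2->1,3->1] -> levels [6 8 6 6]
  -> period-2 cycle (repeats step 7); tank 1 never drops to <=2
Tank 1 never reaches <=2 within 15 steps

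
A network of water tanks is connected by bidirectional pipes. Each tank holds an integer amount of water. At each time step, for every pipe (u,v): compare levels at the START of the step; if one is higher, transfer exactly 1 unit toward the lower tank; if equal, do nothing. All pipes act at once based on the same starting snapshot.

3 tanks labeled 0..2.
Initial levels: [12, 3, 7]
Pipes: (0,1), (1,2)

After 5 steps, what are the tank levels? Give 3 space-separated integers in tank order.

Step 1: flows [0->1,2->1] -> levels [11 5 6]
Step 2: flows [0->1,2->1] -> levels [10 7 5]
Step 3: flows [0->1,1->2] -> levels [9 7 6]
Step 4: flows [0->1,1->2] -> levels [8 7 7]
Step 5: flows [0->1,1=2] -> levels [7 8 7]

Answer: 7 8 7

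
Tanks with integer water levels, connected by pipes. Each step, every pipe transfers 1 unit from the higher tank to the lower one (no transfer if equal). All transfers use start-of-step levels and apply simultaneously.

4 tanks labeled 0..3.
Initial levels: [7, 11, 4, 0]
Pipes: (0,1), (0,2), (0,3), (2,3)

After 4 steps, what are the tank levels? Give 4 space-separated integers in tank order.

Answer: 7 7 4 4

Derivation:
Step 1: flows [1->0,0->2,0->3,2->3] -> levels [6 10 4 2]
Step 2: flows [1->0,0->2,0->3,2->3] -> levels [5 9 4 4]
Step 3: flows [1->0,0->2,0->3,2=3] -> levels [4 8 5 5]
Step 4: flows [1->0,2->0,3->0,2=3] -> levels [7 7 4 4]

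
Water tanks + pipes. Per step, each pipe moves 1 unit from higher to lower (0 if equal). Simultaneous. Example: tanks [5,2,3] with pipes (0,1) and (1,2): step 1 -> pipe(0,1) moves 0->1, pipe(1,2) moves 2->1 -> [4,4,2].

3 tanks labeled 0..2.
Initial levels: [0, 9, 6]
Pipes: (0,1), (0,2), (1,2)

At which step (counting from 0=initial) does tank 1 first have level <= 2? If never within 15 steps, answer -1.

Answer: -1

Derivation:
Step 1: flows [1->0,2->0,1->2] -> levels [2 7 6]
Step 2: flows [1->0,2->0,1->2] -> levels [4 5 6]
Step 3: flows [1->0,2->0,2->1] -> levels [6 5 4]
Step 4: flows [0->1,0->2,1->2] -> levels [4 5 6]
  -> period-2 cycle (repeats step 2); tank 1 never drops to <=2
Tank 1 never reaches <=2 within 15 steps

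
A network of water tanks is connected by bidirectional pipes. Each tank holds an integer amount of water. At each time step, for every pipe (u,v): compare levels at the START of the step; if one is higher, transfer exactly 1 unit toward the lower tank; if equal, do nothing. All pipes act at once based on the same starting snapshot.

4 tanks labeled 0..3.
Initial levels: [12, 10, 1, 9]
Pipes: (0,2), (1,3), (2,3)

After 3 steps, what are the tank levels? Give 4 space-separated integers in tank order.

Answer: 9 8 7 8

Derivation:
Step 1: flows [0->2,1->3,3->2] -> levels [11 9 3 9]
Step 2: flows [0->2,1=3,3->2] -> levels [10 9 5 8]
Step 3: flows [0->2,1->3,3->2] -> levels [9 8 7 8]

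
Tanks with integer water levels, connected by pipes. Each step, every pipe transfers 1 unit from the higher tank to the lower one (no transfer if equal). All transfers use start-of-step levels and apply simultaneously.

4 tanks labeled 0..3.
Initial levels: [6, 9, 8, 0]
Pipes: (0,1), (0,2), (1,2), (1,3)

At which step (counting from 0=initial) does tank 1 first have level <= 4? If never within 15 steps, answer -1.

Step 1: flows [1->0,2->0,1->2,1->3] -> levels [8 6 8 1]
Step 2: flows [0->1,0=2,2->1,1->3] -> levels [7 7 7 2]
Step 3: flows [0=1,0=2,1=2,1->3] -> levels [7 6 7 3]
Step 4: flows [0->1,0=2,2->1,1->3] -> levels [6 7 6 4]
Step 5: flows [1->0,0=2,1->2,1->3] -> levels [7 4 7 5]
Tank 1 first reaches <=4 at step 5

Answer: 5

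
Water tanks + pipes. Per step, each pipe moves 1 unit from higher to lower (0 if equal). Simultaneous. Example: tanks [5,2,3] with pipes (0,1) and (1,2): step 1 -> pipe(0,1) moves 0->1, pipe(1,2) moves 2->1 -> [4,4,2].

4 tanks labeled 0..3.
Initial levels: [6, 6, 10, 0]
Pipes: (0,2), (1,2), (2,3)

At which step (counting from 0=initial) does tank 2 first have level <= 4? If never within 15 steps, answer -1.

Step 1: flows [2->0,2->1,2->3] -> levels [7 7 7 1]
Step 2: flows [0=2,1=2,2->3] -> levels [7 7 6 2]
Step 3: flows [0->2,1->2,2->3] -> levels [6 6 7 3]
Step 4: flows [2->0,2->1,2->3] -> levels [7 7 4 4]
Tank 2 first reaches <=4 at step 4

Answer: 4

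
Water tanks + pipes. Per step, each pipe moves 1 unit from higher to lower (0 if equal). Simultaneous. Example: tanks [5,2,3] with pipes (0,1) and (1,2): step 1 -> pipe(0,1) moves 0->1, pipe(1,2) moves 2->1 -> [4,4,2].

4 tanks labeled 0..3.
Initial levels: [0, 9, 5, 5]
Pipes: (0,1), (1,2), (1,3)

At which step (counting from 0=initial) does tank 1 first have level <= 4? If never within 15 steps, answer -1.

Step 1: flows [1->0,1->2,1->3] -> levels [1 6 6 6]
Step 2: flows [1->0,1=2,1=3] -> levels [2 5 6 6]
Step 3: flows [1->0,2->1,3->1] -> levels [3 6 5 5]
Step 4: flows [1->0,1->2,1->3] -> levels [4 3 6 6]
Tank 1 first reaches <=4 at step 4

Answer: 4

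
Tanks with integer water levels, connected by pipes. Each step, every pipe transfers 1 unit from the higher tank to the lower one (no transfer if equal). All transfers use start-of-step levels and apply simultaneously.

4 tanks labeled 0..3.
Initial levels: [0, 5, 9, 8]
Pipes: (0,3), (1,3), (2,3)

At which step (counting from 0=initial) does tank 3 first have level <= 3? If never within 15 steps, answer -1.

Answer: -1

Derivation:
Step 1: flows [3->0,3->1,2->3] -> levels [1 6 8 7]
Step 2: flows [3->0,3->1,2->3] -> levels [2 7 7 6]
Step 3: flows [3->0,1->3,2->3] -> levels [3 6 6 7]
Step 4: flows [3->0,3->1,3->2] -> levels [4 7 7 4]
Step 5: flows [0=3,1->3,2->3] -> levels [4 6 6 6]
Step 6: flows [3->0,1=3,2=3] -> levels [5 6 6 5]
Step 7: flows [0=3,1->3,2->3] -> levels [5 5 5 7]
Step 8: flows [3->0,3->1,3->2] -> levels [6 6 6 4]
Step 9: flows [0->3,1->3,2->3] -> levels [5 5 5 7]
  -> period-2 cycle (repeats step 7); tank 3 never drops to <=3
Tank 3 never reaches <=3 within 15 steps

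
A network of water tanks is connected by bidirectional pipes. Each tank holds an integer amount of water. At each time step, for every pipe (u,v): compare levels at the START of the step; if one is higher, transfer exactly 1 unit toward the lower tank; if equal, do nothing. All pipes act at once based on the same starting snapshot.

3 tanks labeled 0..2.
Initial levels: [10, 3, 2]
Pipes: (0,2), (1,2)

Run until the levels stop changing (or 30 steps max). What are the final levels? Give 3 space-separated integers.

Step 1: flows [0->2,1->2] -> levels [9 2 4]
Step 2: flows [0->2,2->1] -> levels [8 3 4]
Step 3: flows [0->2,2->1] -> levels [7 4 4]
Step 4: flows [0->2,1=2] -> levels [6 4 5]
Step 5: flows [0->2,2->1] -> levels [5 5 5]
Step 6: flows [0=2,1=2] -> levels [5 5 5]
  -> stable (no change)

Answer: 5 5 5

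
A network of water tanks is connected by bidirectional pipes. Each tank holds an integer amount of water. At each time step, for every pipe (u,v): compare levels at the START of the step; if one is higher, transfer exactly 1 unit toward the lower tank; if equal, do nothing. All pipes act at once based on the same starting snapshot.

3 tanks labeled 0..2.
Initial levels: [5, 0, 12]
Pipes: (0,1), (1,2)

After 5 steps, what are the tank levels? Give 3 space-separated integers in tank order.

Answer: 5 5 7

Derivation:
Step 1: flows [0->1,2->1] -> levels [4 2 11]
Step 2: flows [0->1,2->1] -> levels [3 4 10]
Step 3: flows [1->0,2->1] -> levels [4 4 9]
Step 4: flows [0=1,2->1] -> levels [4 5 8]
Step 5: flows [1->0,2->1] -> levels [5 5 7]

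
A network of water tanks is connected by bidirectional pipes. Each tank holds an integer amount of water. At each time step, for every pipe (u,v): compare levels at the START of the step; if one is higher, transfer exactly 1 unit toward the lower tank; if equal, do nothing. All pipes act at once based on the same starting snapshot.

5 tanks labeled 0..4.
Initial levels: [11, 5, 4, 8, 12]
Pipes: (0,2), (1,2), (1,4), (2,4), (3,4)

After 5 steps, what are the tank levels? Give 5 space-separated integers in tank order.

Step 1: flows [0->2,1->2,4->1,4->2,4->3] -> levels [10 5 7 9 9]
Step 2: flows [0->2,2->1,4->1,4->2,3=4] -> levels [9 7 8 9 7]
Step 3: flows [0->2,2->1,1=4,2->4,3->4] -> levels [8 8 7 8 9]
Step 4: flows [0->2,1->2,4->1,4->2,4->3] -> levels [7 8 10 9 6]
Step 5: flows [2->0,2->1,1->4,2->4,3->4] -> levels [8 8 7 8 9]

Answer: 8 8 7 8 9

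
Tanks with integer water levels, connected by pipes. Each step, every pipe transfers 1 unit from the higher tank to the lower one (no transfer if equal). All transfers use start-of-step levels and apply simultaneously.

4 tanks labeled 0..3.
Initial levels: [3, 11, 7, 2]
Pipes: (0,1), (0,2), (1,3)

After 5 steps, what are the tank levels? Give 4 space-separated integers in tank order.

Answer: 5 7 6 5

Derivation:
Step 1: flows [1->0,2->0,1->3] -> levels [5 9 6 3]
Step 2: flows [1->0,2->0,1->3] -> levels [7 7 5 4]
Step 3: flows [0=1,0->2,1->3] -> levels [6 6 6 5]
Step 4: flows [0=1,0=2,1->3] -> levels [6 5 6 6]
Step 5: flows [0->1,0=2,3->1] -> levels [5 7 6 5]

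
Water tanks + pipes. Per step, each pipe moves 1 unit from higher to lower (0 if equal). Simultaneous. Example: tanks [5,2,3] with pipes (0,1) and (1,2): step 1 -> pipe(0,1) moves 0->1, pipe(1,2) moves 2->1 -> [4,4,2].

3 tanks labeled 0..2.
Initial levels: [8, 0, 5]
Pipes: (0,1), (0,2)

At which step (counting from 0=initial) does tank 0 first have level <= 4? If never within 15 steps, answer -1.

Step 1: flows [0->1,0->2] -> levels [6 1 6]
Step 2: flows [0->1,0=2] -> levels [5 2 6]
Step 3: flows [0->1,2->0] -> levels [5 3 5]
Step 4: flows [0->1,0=2] -> levels [4 4 5]
Tank 0 first reaches <=4 at step 4

Answer: 4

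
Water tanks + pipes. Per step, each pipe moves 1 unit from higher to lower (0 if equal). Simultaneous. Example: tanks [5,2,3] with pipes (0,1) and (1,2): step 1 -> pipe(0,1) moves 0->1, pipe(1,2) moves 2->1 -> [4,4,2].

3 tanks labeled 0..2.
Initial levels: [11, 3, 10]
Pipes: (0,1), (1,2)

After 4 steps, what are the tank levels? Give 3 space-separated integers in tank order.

Answer: 9 7 8

Derivation:
Step 1: flows [0->1,2->1] -> levels [10 5 9]
Step 2: flows [0->1,2->1] -> levels [9 7 8]
Step 3: flows [0->1,2->1] -> levels [8 9 7]
Step 4: flows [1->0,1->2] -> levels [9 7 8]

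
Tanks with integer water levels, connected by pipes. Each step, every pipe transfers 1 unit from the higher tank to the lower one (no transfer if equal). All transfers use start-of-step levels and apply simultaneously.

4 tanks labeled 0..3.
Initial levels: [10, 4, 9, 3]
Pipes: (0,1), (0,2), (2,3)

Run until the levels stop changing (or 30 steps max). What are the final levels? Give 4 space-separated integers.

Step 1: flows [0->1,0->2,2->3] -> levels [8 5 9 4]
Step 2: flows [0->1,2->0,2->3] -> levels [8 6 7 5]
Step 3: flows [0->1,0->2,2->3] -> levels [6 7 7 6]
Step 4: flows [1->0,2->0,2->3] -> levels [8 6 5 7]
Step 5: flows [0->1,0->2,3->2] -> levels [6 7 7 6]
  -> period-2 cycle: step 5 state = step 3 state; never stabilizes
  -> state at step 30: (30-3) mod 2 = 1, same as step 4 -> [8 6 5 7]

Answer: 8 6 5 7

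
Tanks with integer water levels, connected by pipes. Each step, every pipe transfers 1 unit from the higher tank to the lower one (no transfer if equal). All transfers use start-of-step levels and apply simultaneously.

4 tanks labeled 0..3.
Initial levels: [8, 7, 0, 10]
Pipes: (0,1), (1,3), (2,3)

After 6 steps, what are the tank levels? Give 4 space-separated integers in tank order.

Step 1: flows [0->1,3->1,3->2] -> levels [7 9 1 8]
Step 2: flows [1->0,1->3,3->2] -> levels [8 7 2 8]
Step 3: flows [0->1,3->1,3->2] -> levels [7 9 3 6]
Step 4: flows [1->0,1->3,3->2] -> levels [8 7 4 6]
Step 5: flows [0->1,1->3,3->2] -> levels [7 7 5 6]
Step 6: flows [0=1,1->3,3->2] -> levels [7 6 6 6]

Answer: 7 6 6 6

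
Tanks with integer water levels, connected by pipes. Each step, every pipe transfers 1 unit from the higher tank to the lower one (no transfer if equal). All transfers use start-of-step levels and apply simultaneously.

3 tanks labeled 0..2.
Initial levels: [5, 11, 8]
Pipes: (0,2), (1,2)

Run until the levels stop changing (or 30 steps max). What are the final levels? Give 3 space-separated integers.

Answer: 8 8 8

Derivation:
Step 1: flows [2->0,1->2] -> levels [6 10 8]
Step 2: flows [2->0,1->2] -> levels [7 9 8]
Step 3: flows [2->0,1->2] -> levels [8 8 8]
Step 4: flows [0=2,1=2] -> levels [8 8 8]
  -> stable (no change)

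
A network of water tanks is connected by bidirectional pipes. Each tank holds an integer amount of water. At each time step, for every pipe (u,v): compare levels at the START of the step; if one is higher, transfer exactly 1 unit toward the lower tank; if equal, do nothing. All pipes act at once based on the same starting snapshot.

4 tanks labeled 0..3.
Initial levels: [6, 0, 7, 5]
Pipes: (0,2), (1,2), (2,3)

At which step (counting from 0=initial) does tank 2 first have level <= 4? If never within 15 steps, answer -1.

Answer: 1

Derivation:
Step 1: flows [2->0,2->1,2->3] -> levels [7 1 4 6]
Tank 2 first reaches <=4 at step 1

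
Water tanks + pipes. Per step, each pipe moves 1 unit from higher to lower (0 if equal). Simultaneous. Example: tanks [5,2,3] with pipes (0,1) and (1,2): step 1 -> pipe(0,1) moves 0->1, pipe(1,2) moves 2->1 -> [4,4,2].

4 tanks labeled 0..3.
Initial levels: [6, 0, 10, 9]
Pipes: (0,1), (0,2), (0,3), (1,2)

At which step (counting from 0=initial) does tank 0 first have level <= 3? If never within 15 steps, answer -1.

Answer: -1

Derivation:
Step 1: flows [0->1,2->0,3->0,2->1] -> levels [7 2 8 8]
Step 2: flows [0->1,2->0,3->0,2->1] -> levels [8 4 6 7]
Step 3: flows [0->1,0->2,0->3,2->1] -> levels [5 6 6 8]
Step 4: flows [1->0,2->0,3->0,1=2] -> levels [8 5 5 7]
Step 5: flows [0->1,0->2,0->3,1=2] -> levels [5 6 6 8]
  -> period-2 cycle (repeats step 3); tank 0 never drops to <=3
Tank 0 never reaches <=3 within 15 steps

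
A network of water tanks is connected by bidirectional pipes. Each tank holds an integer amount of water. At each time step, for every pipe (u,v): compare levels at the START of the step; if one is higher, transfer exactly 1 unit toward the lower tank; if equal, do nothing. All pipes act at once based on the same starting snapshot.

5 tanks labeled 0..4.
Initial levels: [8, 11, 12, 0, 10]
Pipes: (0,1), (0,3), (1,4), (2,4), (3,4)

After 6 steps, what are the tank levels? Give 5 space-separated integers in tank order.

Step 1: flows [1->0,0->3,1->4,2->4,4->3] -> levels [8 9 11 2 11]
Step 2: flows [1->0,0->3,4->1,2=4,4->3] -> levels [8 9 11 4 9]
Step 3: flows [1->0,0->3,1=4,2->4,4->3] -> levels [8 8 10 6 9]
Step 4: flows [0=1,0->3,4->1,2->4,4->3] -> levels [7 9 9 8 8]
Step 5: flows [1->0,3->0,1->4,2->4,3=4] -> levels [9 7 8 7 10]
Step 6: flows [0->1,0->3,4->1,4->2,4->3] -> levels [7 9 9 9 7]

Answer: 7 9 9 9 7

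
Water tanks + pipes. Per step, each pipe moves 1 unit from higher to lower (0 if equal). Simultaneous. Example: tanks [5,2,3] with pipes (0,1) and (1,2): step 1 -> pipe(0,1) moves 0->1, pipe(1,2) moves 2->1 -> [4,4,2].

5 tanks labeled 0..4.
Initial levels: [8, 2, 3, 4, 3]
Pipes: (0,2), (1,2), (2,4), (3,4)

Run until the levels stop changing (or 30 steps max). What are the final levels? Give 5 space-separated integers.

Answer: 4 4 5 4 3

Derivation:
Step 1: flows [0->2,2->1,2=4,3->4] -> levels [7 3 3 3 4]
Step 2: flows [0->2,1=2,4->2,4->3] -> levels [6 3 5 4 2]
Step 3: flows [0->2,2->1,2->4,3->4] -> levels [5 4 4 3 4]
Step 4: flows [0->2,1=2,2=4,4->3] -> levels [4 4 5 4 3]
Step 5: flows [2->0,2->1,2->4,3->4] -> levels [5 5 2 3 5]
Step 6: flows [0->2,1->2,4->2,4->3] -> levels [4 4 5 4 3]
  -> period-2 cycle: step 6 state = step 4 state; never stabilizes
  -> state at step 30: (30-4) mod 2 = 0, same as step 4 -> [4 4 5 4 3]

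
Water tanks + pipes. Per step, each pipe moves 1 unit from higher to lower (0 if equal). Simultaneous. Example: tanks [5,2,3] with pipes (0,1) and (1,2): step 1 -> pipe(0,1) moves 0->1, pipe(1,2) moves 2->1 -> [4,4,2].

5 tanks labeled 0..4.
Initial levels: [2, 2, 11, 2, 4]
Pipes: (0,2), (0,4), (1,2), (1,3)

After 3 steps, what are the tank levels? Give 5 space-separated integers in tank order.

Step 1: flows [2->0,4->0,2->1,1=3] -> levels [4 3 9 2 3]
Step 2: flows [2->0,0->4,2->1,1->3] -> levels [4 3 7 3 4]
Step 3: flows [2->0,0=4,2->1,1=3] -> levels [5 4 5 3 4]

Answer: 5 4 5 3 4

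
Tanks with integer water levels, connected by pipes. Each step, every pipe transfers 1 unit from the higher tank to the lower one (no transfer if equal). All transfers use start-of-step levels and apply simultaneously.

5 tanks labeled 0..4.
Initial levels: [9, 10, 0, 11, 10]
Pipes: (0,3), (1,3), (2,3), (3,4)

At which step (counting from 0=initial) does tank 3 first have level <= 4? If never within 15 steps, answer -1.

Answer: -1

Derivation:
Step 1: flows [3->0,3->1,3->2,3->4] -> levels [10 11 1 7 11]
Step 2: flows [0->3,1->3,3->2,4->3] -> levels [9 10 2 9 10]
Step 3: flows [0=3,1->3,3->2,4->3] -> levels [9 9 3 10 9]
Step 4: flows [3->0,3->1,3->2,3->4] -> levels [10 10 4 6 10]
Step 5: flows [0->3,1->3,3->2,4->3] -> levels [9 9 5 8 9]
Step 6: flows [0->3,1->3,3->2,4->3] -> levels [8 8 6 10 8]
Step 7: flows [3->0,3->1,3->2,3->4] -> levels [9 9 7 6 9]
Step 8: flows [0->3,1->3,2->3,4->3] -> levels [8 8 6 10 8]
  -> period-2 cycle (repeats step 6); tank 3 never drops to <=4
Tank 3 never reaches <=4 within 15 steps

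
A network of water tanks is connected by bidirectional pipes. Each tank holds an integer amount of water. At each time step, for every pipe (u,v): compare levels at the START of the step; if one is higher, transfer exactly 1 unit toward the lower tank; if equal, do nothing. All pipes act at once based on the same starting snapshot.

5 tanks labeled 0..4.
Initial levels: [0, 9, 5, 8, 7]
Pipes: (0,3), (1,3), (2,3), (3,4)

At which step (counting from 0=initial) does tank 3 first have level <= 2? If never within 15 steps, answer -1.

Step 1: flows [3->0,1->3,3->2,3->4] -> levels [1 8 6 6 8]
Step 2: flows [3->0,1->3,2=3,4->3] -> levels [2 7 6 7 7]
Step 3: flows [3->0,1=3,3->2,3=4] -> levels [3 7 7 5 7]
Step 4: flows [3->0,1->3,2->3,4->3] -> levels [4 6 6 7 6]
Step 5: flows [3->0,3->1,3->2,3->4] -> levels [5 7 7 3 7]
Step 6: flows [0->3,1->3,2->3,4->3] -> levels [4 6 6 7 6]
  -> period-2 cycle (repeats step 4); tank 3 never drops to <=2
Tank 3 never reaches <=2 within 15 steps

Answer: -1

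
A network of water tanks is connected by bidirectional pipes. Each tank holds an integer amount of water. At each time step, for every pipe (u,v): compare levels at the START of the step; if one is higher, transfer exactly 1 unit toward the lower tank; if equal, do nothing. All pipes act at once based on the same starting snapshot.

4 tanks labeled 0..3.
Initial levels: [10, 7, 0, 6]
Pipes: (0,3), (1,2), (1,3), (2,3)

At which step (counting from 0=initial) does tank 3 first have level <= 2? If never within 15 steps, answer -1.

Step 1: flows [0->3,1->2,1->3,3->2] -> levels [9 5 2 7]
Step 2: flows [0->3,1->2,3->1,3->2] -> levels [8 5 4 6]
Step 3: flows [0->3,1->2,3->1,3->2] -> levels [7 5 6 5]
Step 4: flows [0->3,2->1,1=3,2->3] -> levels [6 6 4 7]
Step 5: flows [3->0,1->2,3->1,3->2] -> levels [7 6 6 4]
Step 6: flows [0->3,1=2,1->3,2->3] -> levels [6 5 5 7]
Step 7: flows [3->0,1=2,3->1,3->2] -> levels [7 6 6 4]
  -> period-2 cycle (repeats step 5); tank 3 never drops to <=2
Tank 3 never reaches <=2 within 15 steps

Answer: -1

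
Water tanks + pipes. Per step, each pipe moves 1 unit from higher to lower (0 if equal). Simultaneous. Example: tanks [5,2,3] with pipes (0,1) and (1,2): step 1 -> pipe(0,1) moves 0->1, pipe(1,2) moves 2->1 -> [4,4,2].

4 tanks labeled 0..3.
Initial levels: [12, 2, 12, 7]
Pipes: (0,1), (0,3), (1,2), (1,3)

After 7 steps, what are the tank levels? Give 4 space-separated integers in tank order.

Answer: 8 7 9 9

Derivation:
Step 1: flows [0->1,0->3,2->1,3->1] -> levels [10 5 11 7]
Step 2: flows [0->1,0->3,2->1,3->1] -> levels [8 8 10 7]
Step 3: flows [0=1,0->3,2->1,1->3] -> levels [7 8 9 9]
Step 4: flows [1->0,3->0,2->1,3->1] -> levels [9 9 8 7]
Step 5: flows [0=1,0->3,1->2,1->3] -> levels [8 7 9 9]
Step 6: flows [0->1,3->0,2->1,3->1] -> levels [8 10 8 7]
Step 7: flows [1->0,0->3,1->2,1->3] -> levels [8 7 9 9]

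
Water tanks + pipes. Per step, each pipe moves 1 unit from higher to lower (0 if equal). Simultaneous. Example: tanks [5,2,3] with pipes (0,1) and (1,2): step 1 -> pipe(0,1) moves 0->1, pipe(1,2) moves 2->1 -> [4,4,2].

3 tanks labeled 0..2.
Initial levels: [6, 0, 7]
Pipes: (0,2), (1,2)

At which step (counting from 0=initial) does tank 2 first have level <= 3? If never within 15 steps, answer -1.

Answer: 6

Derivation:
Step 1: flows [2->0,2->1] -> levels [7 1 5]
Step 2: flows [0->2,2->1] -> levels [6 2 5]
Step 3: flows [0->2,2->1] -> levels [5 3 5]
Step 4: flows [0=2,2->1] -> levels [5 4 4]
Step 5: flows [0->2,1=2] -> levels [4 4 5]
Step 6: flows [2->0,2->1] -> levels [5 5 3]
Tank 2 first reaches <=3 at step 6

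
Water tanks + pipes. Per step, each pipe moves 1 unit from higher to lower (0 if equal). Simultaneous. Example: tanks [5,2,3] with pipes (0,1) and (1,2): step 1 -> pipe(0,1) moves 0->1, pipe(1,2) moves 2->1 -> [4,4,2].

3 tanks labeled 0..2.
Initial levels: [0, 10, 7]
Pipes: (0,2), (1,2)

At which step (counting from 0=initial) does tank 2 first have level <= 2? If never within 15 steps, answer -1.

Answer: -1

Derivation:
Step 1: flows [2->0,1->2] -> levels [1 9 7]
Step 2: flows [2->0,1->2] -> levels [2 8 7]
Step 3: flows [2->0,1->2] -> levels [3 7 7]
Step 4: flows [2->0,1=2] -> levels [4 7 6]
Step 5: flows [2->0,1->2] -> levels [5 6 6]
Step 6: flows [2->0,1=2] -> levels [6 6 5]
Step 7: flows [0->2,1->2] -> levels [5 5 7]
Step 8: flows [2->0,2->1] -> levels [6 6 5]
  -> period-2 cycle (repeats step 6); tank 2 never drops to <=2
Tank 2 never reaches <=2 within 15 steps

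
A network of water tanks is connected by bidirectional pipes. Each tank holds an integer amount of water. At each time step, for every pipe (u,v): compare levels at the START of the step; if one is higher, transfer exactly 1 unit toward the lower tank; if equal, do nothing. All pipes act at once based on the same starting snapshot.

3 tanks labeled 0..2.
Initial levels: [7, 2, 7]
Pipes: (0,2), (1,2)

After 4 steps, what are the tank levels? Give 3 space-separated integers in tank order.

Answer: 5 5 6

Derivation:
Step 1: flows [0=2,2->1] -> levels [7 3 6]
Step 2: flows [0->2,2->1] -> levels [6 4 6]
Step 3: flows [0=2,2->1] -> levels [6 5 5]
Step 4: flows [0->2,1=2] -> levels [5 5 6]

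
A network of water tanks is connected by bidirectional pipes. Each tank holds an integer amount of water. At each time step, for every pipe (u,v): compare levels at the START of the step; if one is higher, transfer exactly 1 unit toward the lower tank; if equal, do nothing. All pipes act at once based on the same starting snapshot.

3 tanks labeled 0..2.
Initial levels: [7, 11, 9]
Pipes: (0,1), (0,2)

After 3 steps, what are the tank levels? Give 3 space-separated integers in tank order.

Step 1: flows [1->0,2->0] -> levels [9 10 8]
Step 2: flows [1->0,0->2] -> levels [9 9 9]
Step 3: flows [0=1,0=2] -> levels [9 9 9]

Answer: 9 9 9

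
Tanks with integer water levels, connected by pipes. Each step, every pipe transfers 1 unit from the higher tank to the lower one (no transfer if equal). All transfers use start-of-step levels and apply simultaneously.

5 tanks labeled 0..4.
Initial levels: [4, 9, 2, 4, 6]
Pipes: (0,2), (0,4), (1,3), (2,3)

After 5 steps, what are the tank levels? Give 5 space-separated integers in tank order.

Step 1: flows [0->2,4->0,1->3,3->2] -> levels [4 8 4 4 5]
Step 2: flows [0=2,4->0,1->3,2=3] -> levels [5 7 4 5 4]
Step 3: flows [0->2,0->4,1->3,3->2] -> levels [3 6 6 5 5]
Step 4: flows [2->0,4->0,1->3,2->3] -> levels [5 5 4 7 4]
Step 5: flows [0->2,0->4,3->1,3->2] -> levels [3 6 6 5 5]

Answer: 3 6 6 5 5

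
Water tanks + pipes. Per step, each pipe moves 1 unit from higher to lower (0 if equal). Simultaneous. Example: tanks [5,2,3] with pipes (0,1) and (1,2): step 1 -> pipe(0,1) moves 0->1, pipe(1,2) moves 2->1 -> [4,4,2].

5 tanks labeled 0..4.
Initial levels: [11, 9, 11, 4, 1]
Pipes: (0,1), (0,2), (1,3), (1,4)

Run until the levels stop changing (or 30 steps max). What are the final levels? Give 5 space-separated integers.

Answer: 7 9 8 6 6

Derivation:
Step 1: flows [0->1,0=2,1->3,1->4] -> levels [10 8 11 5 2]
Step 2: flows [0->1,2->0,1->3,1->4] -> levels [10 7 10 6 3]
Step 3: flows [0->1,0=2,1->3,1->4] -> levels [9 6 10 7 4]
Step 4: flows [0->1,2->0,3->1,1->4] -> levels [9 7 9 6 5]
Step 5: flows [0->1,0=2,1->3,1->4] -> levels [8 6 9 7 6]
Step 6: flows [0->1,2->0,3->1,1=4] -> levels [8 8 8 6 6]
Step 7: flows [0=1,0=2,1->3,1->4] -> levels [8 6 8 7 7]
Step 8: flows [0->1,0=2,3->1,4->1] -> levels [7 9 8 6 6]
Step 9: flows [1->0,2->0,1->3,1->4] -> levels [9 6 7 7 7]
Step 10: flows [0->1,0->2,3->1,4->1] -> levels [7 9 8 6 6]
  -> period-2 cycle: step 10 state = step 8 state; never stabilizes
  -> state at step 30: (30-8) mod 2 = 0, same as step 8 -> [7 9 8 6 6]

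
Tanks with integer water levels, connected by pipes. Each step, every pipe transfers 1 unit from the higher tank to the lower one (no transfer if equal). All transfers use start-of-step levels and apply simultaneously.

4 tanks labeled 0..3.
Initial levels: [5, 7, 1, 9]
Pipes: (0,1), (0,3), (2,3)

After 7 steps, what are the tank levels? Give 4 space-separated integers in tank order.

Step 1: flows [1->0,3->0,3->2] -> levels [7 6 2 7]
Step 2: flows [0->1,0=3,3->2] -> levels [6 7 3 6]
Step 3: flows [1->0,0=3,3->2] -> levels [7 6 4 5]
Step 4: flows [0->1,0->3,3->2] -> levels [5 7 5 5]
Step 5: flows [1->0,0=3,2=3] -> levels [6 6 5 5]
Step 6: flows [0=1,0->3,2=3] -> levels [5 6 5 6]
Step 7: flows [1->0,3->0,3->2] -> levels [7 5 6 4]

Answer: 7 5 6 4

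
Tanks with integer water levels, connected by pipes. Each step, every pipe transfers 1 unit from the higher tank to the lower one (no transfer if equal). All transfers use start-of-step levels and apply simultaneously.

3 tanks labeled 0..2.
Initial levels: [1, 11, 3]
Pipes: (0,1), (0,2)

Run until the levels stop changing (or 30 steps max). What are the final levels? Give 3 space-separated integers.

Answer: 5 5 5

Derivation:
Step 1: flows [1->0,2->0] -> levels [3 10 2]
Step 2: flows [1->0,0->2] -> levels [3 9 3]
Step 3: flows [1->0,0=2] -> levels [4 8 3]
Step 4: flows [1->0,0->2] -> levels [4 7 4]
Step 5: flows [1->0,0=2] -> levels [5 6 4]
Step 6: flows [1->0,0->2] -> levels [5 5 5]
Step 7: flows [0=1,0=2] -> levels [5 5 5]
  -> stable (no change)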